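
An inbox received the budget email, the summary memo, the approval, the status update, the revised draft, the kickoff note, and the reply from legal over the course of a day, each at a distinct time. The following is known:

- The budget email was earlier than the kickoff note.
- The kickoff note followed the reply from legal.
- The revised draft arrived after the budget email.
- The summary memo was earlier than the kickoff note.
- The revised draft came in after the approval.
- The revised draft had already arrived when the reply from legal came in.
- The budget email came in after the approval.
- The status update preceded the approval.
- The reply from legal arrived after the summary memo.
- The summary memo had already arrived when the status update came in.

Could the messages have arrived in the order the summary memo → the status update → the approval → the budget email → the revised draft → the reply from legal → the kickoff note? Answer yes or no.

Check each stated constraint against the proposed order — e.g. the summary memo is ahead of the reply from legal; the summary memo is ahead of the kickoff note. Every pair is in the required order; nothing is violated.

yes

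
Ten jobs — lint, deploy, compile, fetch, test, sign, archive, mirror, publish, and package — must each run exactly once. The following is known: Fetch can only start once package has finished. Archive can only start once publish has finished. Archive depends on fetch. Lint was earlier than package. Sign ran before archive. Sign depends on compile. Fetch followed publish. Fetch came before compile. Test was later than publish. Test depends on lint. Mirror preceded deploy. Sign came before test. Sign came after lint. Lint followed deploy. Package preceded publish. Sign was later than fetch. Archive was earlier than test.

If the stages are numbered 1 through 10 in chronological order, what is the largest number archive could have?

Archive must come before test — 1 stage forced after it.
Everything else can be placed before archive in some valid order, so archive can sit as late as position 10 − 1 = 9.

9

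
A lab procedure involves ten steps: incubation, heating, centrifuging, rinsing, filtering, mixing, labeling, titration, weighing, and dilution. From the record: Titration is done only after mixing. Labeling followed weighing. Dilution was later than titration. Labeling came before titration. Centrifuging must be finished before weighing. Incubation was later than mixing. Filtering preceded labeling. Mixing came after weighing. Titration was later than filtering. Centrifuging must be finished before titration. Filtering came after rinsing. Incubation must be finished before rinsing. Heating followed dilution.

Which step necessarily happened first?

Centrifuging has a chain of constraints placing it before every other step, so centrifuging must be first.

centrifuging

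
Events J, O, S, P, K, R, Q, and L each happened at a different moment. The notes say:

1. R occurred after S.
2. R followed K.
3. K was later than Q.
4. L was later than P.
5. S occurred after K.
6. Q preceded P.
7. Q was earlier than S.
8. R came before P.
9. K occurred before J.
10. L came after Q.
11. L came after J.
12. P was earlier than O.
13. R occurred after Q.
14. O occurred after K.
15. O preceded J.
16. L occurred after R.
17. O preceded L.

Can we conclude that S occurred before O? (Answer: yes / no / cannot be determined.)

Chain the constraints: S → R → P → O. Each link is directly stated, so S comes before O.

yes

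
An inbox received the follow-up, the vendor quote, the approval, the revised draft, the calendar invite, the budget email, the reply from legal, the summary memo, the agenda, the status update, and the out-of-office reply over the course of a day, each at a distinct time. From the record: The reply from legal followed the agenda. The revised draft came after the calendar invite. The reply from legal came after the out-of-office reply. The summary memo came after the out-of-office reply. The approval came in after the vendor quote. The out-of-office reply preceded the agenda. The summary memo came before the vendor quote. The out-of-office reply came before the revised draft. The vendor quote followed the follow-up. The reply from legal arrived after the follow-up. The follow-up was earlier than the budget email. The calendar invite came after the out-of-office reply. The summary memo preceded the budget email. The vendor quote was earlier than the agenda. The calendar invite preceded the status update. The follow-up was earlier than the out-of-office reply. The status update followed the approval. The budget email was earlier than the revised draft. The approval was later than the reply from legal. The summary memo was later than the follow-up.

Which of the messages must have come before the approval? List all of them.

the agenda, the follow-up, the out-of-office reply, the reply from legal, the summary memo, the vendor quote

Directly stated before the approval: the reply from legal and the vendor quote.
The agenda reaches the approval via the agenda → the reply from legal → the approval.
The follow-up reaches the approval via the follow-up → the vendor quote → the approval.
The out-of-office reply reaches the approval via the out-of-office reply → the reply from legal → the approval.
Likewise the summary memo reaches the approval by chaining the stated constraints.
No chain forces the status update (or any of the others) ahead of the approval.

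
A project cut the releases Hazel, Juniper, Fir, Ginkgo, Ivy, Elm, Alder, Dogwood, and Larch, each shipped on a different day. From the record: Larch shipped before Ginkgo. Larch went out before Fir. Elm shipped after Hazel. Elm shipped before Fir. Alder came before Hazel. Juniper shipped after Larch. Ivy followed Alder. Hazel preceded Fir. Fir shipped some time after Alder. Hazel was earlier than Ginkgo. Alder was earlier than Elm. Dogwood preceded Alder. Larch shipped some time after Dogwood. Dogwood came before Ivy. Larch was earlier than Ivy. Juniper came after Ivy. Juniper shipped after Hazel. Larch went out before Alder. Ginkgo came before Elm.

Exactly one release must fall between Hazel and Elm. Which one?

Tracing the constraints gives Hazel → Ginkgo → Elm, so Ginkgo sits after Hazel and before Elm.
No other release is forced both after Hazel and before Elm.

Ginkgo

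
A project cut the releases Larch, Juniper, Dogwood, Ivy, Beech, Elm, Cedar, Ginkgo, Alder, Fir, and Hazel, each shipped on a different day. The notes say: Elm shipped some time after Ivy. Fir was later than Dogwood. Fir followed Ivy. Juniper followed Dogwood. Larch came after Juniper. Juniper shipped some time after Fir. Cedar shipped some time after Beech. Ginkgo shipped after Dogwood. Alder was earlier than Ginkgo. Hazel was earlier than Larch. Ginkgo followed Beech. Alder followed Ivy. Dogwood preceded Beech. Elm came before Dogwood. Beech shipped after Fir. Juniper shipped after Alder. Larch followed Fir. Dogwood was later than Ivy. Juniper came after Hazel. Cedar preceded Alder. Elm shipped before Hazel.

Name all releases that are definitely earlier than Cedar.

Directly stated before Cedar: Beech.
Dogwood reaches Cedar via Dogwood → Beech → Cedar.
Elm reaches Cedar via Elm → Dogwood → Beech → Cedar.
Fir reaches Cedar via Fir → Beech → Cedar.
Likewise Ivy reaches Cedar by chaining the stated constraints.

Beech, Dogwood, Elm, Fir, Ivy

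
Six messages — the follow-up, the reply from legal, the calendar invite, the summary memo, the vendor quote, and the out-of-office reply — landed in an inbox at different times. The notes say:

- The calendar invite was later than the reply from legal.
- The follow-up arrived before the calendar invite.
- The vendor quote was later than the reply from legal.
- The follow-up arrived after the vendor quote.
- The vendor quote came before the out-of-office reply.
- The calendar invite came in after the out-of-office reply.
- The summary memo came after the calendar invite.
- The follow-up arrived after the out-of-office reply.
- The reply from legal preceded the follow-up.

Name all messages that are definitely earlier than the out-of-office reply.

Directly stated before the out-of-office reply: the vendor quote.
The reply from legal reaches the out-of-office reply via the reply from legal → the vendor quote → the out-of-office reply.
No chain forces the follow-up (or any of the others) ahead of the out-of-office reply.

the reply from legal, the vendor quote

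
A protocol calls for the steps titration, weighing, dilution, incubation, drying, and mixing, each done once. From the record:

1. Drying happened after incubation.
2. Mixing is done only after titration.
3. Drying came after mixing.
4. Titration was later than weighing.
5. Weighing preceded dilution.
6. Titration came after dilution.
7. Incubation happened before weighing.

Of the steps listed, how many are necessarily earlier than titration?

Directly stated before titration: dilution and weighing.
Incubation reaches titration via incubation → weighing → titration.
That's dilution, incubation, and weighing — 3 in all.

3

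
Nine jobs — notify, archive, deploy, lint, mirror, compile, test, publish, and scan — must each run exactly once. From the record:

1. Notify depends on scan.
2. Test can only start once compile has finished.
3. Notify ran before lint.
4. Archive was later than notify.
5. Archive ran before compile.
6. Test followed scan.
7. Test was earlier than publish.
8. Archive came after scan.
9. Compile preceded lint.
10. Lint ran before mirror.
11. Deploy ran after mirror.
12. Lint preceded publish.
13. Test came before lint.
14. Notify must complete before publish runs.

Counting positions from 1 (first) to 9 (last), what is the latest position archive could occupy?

Archive must come before compile, deploy, lint, mirror, publish, and test — 6 stages forced after it.
Everything else can be placed before archive in some valid order, so archive can sit as late as position 9 − 6 = 3.

3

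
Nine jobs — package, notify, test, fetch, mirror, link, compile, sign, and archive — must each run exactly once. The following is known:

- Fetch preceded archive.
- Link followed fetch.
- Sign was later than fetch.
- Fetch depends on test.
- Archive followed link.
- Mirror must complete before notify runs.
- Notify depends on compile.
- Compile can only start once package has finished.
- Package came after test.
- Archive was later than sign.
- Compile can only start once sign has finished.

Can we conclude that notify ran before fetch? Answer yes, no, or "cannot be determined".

no

Tracing the constraints gives fetch → sign → compile → notify, so fetch must come before notify.
That means notify cannot be before fetch.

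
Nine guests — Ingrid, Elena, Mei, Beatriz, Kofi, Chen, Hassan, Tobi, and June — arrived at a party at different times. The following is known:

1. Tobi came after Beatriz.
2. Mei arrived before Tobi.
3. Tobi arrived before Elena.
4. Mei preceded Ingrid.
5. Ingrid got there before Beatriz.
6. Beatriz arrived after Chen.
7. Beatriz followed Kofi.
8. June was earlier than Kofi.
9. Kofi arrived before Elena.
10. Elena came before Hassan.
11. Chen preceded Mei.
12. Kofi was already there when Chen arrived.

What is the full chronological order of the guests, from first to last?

June, Kofi, Chen, Mei, Ingrid, Beatriz, Tobi, Elena, Hassan

The constraints fix every adjacent pair, so only one ordering works:
June → Kofi → Chen → Mei → Ingrid → Beatriz → Tobi → Elena → Hassan.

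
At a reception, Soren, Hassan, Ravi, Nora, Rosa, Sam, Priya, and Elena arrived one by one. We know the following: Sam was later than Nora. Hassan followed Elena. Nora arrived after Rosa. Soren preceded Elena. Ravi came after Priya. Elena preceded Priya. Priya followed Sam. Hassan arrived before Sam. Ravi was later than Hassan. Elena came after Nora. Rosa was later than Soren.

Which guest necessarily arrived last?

Every other guest has a chain of constraints placing them before Ravi, so Ravi is last.

Ravi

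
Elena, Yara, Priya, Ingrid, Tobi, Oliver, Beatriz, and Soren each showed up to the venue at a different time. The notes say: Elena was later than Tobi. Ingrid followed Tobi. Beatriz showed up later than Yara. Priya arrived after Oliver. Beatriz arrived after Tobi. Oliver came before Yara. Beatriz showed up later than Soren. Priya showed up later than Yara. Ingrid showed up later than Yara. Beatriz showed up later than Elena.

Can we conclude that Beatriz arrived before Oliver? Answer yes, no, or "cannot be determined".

no

Tracing the constraints gives Oliver → Yara → Beatriz, so Oliver must come before Beatriz.
That means Beatriz cannot be before Oliver.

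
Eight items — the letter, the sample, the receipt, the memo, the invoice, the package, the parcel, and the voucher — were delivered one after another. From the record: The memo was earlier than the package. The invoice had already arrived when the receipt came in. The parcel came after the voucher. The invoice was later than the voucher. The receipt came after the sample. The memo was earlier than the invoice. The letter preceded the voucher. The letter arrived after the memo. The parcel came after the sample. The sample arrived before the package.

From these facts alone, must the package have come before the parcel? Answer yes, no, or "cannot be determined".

cannot be determined

No chain of stated constraints runs from the package to the parcel, and none runs from the parcel to the package either.
So the relative order of the package and the parcel is not fixed by the given facts.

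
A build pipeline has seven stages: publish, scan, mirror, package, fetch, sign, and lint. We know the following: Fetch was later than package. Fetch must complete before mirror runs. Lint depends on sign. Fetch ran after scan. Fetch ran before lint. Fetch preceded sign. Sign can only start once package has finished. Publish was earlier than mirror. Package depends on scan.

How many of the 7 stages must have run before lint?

4

Directly stated before lint: fetch and sign.
Package reaches lint via package → sign → lint.
Scan reaches lint via scan → fetch → lint.
No chain forces mirror (or any of the others) ahead of lint.
That's fetch, package, scan, and sign — 4 in all.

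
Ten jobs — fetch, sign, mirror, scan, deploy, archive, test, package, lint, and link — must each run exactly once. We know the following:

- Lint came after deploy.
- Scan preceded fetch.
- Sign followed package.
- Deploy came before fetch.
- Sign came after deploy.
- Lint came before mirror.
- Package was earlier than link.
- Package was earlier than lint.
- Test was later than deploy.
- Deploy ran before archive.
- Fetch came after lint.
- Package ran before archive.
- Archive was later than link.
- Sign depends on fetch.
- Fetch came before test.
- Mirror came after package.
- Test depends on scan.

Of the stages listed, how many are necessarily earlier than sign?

Directly stated before sign: deploy, fetch, and package.
Lint reaches sign via lint → fetch → sign.
Scan reaches sign via scan → fetch → sign.
That's deploy, fetch, lint, package, and scan — 5 in all.

5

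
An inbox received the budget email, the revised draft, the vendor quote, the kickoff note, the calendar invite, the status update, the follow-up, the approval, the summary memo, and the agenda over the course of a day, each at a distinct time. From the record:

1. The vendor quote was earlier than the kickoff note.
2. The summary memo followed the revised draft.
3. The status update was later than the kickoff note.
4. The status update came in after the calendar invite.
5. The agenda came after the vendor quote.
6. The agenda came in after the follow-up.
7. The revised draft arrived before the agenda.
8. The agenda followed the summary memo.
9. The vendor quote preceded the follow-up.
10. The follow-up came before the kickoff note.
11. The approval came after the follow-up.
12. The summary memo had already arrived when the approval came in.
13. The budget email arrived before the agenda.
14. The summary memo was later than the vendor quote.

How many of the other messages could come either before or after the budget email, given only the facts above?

8

Forced after the budget email: the agenda.
That leaves the approval, the calendar invite, the follow-up, the kickoff note, the revised draft, the status update, the summary memo, and the vendor quote with no forced order relative to the budget email — 8.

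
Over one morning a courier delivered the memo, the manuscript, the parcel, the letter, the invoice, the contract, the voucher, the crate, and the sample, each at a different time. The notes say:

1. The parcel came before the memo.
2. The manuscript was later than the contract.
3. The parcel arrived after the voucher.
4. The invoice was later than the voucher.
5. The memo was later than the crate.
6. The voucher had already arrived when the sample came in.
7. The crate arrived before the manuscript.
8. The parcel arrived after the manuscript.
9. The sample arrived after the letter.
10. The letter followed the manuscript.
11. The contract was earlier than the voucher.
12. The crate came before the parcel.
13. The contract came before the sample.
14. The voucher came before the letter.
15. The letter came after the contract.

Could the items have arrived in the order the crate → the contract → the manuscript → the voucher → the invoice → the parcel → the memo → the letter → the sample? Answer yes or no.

yes

Check each stated constraint against the proposed order — e.g. the contract is ahead of the letter; the contract is ahead of the sample. Every pair is in the required order; nothing is violated.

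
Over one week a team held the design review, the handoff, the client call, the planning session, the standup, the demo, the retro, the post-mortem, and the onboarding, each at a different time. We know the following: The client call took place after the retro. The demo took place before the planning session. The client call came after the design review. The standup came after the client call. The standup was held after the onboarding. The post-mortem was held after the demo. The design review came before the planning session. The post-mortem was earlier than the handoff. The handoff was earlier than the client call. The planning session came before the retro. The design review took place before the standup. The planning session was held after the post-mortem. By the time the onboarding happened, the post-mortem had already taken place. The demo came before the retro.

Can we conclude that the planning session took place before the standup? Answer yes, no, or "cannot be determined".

yes

Chain the constraints: the planning session → the retro → the client call → the standup. Each link is directly stated, so the planning session comes before the standup.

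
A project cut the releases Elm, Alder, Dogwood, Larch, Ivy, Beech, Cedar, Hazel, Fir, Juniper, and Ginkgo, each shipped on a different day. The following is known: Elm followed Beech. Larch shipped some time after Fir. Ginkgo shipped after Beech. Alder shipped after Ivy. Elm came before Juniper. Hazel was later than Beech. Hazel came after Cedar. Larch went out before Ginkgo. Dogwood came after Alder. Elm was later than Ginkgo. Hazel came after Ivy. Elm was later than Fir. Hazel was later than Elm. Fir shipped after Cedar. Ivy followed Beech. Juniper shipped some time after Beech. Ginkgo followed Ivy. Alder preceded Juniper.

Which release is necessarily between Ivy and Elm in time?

Tracing the constraints gives Ivy → Ginkgo → Elm, so Ginkgo sits after Ivy and before Elm.
No other release is forced both after Ivy and before Elm.

Ginkgo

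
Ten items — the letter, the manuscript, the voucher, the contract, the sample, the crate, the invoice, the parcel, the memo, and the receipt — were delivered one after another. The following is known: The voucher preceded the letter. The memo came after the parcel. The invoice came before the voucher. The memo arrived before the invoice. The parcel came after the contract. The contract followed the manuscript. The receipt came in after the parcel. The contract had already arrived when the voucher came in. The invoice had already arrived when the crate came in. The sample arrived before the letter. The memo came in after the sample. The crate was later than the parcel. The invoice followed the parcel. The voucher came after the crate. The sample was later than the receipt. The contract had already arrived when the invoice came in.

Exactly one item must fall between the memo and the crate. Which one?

the invoice

Tracing the constraints gives the memo → the invoice → the crate, so the invoice sits after the memo and before the crate.
No other item is forced both after the memo and before the crate.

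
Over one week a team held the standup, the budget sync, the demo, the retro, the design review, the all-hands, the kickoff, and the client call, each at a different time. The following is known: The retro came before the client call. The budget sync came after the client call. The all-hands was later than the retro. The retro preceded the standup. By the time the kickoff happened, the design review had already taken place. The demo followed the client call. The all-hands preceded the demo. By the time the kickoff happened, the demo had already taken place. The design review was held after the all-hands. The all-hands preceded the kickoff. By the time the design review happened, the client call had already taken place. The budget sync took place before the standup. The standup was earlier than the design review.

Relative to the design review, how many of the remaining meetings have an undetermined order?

Forced before the design review: the all-hands, the budget sync, the client call, the retro, and the standup; forced after the design review: the kickoff.
That leaves the demo with no forced order relative to the design review — 1.

1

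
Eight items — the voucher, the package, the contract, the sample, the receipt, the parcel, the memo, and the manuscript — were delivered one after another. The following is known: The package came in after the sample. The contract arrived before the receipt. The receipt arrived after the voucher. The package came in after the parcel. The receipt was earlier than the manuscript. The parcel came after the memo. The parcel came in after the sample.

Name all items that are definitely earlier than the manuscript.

Directly stated before the manuscript: the receipt.
The contract reaches the manuscript via the contract → the receipt → the manuscript.
The voucher reaches the manuscript via the voucher → the receipt → the manuscript.
No chain forces the package (or any of the others) ahead of the manuscript.

the contract, the receipt, the voucher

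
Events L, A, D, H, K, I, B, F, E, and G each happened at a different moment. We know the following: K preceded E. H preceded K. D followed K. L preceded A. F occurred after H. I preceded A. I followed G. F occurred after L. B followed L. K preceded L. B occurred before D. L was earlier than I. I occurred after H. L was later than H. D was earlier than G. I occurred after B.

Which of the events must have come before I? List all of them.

B, D, G, H, K, L

Directly stated before I: B, G, H, and L.
D reaches I via D → G → I.
K reaches I via K → L → I.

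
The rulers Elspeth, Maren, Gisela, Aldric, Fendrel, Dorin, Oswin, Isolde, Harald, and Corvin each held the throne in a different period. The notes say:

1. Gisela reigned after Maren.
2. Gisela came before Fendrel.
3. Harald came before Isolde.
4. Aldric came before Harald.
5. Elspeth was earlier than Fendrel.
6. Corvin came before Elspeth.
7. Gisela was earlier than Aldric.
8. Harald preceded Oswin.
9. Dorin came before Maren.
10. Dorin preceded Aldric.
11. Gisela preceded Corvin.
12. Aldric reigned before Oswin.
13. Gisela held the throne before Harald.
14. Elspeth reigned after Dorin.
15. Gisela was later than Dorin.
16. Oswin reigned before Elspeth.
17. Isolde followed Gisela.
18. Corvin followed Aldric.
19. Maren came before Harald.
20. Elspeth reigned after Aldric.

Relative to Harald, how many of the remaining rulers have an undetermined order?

Forced before Harald: Aldric, Dorin, Gisela, and Maren; forced after Harald: Elspeth, Fendrel, Isolde, and Oswin.
That leaves Corvin with no forced order relative to Harald — 1.

1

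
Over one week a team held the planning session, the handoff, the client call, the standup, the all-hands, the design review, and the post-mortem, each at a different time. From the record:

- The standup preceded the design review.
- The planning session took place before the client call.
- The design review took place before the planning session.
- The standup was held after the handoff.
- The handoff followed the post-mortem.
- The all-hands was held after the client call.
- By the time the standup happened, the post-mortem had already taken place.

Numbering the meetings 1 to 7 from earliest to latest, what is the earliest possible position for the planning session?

The design review, the handoff, the post-mortem, and the standup must all come before the planning session — 4 forced predecessors.
Nothing else is forced ahead of the planning session, so its earliest slot is position 4 + 1 = 5.

5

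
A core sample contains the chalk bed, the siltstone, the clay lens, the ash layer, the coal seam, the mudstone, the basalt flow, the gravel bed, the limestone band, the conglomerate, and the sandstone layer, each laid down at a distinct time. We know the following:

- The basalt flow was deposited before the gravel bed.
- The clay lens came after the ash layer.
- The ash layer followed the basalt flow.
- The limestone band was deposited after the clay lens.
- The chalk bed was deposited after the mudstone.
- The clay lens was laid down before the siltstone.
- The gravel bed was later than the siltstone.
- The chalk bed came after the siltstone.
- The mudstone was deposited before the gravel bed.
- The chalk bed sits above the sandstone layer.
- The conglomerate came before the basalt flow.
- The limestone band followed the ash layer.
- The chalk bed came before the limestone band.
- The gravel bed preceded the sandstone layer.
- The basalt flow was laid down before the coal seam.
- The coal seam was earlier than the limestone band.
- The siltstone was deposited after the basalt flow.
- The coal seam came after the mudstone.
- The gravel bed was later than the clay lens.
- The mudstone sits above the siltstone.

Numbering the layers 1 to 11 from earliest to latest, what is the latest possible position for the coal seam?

10

The coal seam must come before the limestone band — 1 layer forced after it.
Everything else can be placed before the coal seam in some valid order, so the coal seam can sit as late as position 11 − 1 = 10.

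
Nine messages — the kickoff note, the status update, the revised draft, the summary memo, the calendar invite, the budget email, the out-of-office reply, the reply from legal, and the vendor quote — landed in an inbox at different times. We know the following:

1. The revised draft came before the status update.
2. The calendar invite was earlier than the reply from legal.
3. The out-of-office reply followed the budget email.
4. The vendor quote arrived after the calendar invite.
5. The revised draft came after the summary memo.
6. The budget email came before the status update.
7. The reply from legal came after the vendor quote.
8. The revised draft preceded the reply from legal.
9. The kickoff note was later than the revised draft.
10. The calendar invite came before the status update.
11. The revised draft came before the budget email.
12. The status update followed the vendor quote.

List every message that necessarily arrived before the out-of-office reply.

Directly stated before the out-of-office reply: the budget email.
The revised draft reaches the out-of-office reply via the revised draft → the budget email → the out-of-office reply.
The summary memo reaches the out-of-office reply via the summary memo → the revised draft → the budget email → the out-of-office reply.
No chain forces the reply from legal (or any of the others) ahead of the out-of-office reply.

the budget email, the revised draft, the summary memo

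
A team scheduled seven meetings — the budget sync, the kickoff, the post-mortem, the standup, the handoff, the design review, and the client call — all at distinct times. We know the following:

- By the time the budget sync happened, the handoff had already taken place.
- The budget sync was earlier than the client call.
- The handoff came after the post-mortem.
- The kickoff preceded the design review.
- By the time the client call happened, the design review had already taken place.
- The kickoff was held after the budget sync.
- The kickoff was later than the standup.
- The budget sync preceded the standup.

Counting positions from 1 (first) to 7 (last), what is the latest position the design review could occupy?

The design review must come before the client call — 1 meeting forced after it.
Everything else can be placed before the design review in some valid order, so the design review can sit as late as position 7 − 1 = 6.

6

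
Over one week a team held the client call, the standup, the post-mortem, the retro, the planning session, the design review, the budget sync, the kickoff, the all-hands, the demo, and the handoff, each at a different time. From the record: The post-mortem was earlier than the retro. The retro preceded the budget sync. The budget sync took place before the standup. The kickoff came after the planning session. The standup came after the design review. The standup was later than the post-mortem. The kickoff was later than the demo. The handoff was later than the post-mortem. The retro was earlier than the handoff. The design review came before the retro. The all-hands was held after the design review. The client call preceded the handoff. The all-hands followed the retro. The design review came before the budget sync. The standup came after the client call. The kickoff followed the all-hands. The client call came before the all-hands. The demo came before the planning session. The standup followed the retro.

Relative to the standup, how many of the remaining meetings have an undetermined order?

5

Forced before the standup: the budget sync, the client call, the design review, the post-mortem, and the retro.
That leaves the all-hands, the demo, the handoff, the kickoff, and the planning session with no forced order relative to the standup — 5.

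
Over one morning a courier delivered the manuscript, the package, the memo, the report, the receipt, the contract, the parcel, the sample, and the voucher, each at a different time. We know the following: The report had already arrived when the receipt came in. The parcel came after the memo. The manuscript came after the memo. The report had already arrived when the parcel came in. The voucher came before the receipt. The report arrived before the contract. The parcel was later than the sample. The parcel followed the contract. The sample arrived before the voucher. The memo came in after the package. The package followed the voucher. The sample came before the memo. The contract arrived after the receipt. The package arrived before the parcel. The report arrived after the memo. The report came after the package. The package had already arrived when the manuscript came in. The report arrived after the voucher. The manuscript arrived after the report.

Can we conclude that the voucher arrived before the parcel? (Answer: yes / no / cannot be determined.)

Chain the constraints: the voucher → the package → the parcel. Each link is directly stated, so the voucher comes before the parcel.

yes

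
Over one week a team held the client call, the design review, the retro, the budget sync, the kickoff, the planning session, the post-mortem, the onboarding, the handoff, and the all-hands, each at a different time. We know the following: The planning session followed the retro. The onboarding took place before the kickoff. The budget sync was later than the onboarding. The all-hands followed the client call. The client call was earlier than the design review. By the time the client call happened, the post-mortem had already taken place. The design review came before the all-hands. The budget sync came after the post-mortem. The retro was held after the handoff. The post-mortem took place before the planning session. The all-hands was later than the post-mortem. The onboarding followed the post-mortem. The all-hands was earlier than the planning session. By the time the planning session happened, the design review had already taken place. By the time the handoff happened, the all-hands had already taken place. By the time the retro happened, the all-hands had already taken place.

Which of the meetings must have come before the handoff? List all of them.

the all-hands, the client call, the design review, the post-mortem

Directly stated before the handoff: the all-hands.
The client call reaches the handoff via the client call → the all-hands → the handoff.
The design review reaches the handoff via the design review → the all-hands → the handoff.
The post-mortem reaches the handoff via the post-mortem → the all-hands → the handoff.
No chain forces the planning session (or any of the others) ahead of the handoff.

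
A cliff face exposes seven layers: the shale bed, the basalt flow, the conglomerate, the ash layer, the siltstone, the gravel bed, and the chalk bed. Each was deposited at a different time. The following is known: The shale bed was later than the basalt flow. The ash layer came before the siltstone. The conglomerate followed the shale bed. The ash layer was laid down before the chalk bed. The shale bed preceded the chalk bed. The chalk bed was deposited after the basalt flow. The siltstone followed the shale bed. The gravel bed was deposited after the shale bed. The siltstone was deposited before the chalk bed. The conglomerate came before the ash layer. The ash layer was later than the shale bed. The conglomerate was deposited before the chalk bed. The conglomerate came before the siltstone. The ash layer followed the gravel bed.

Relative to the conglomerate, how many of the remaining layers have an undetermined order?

Forced before the conglomerate: the basalt flow and the shale bed; forced after the conglomerate: the ash layer, the chalk bed, and the siltstone.
That leaves the gravel bed with no forced order relative to the conglomerate — 1.

1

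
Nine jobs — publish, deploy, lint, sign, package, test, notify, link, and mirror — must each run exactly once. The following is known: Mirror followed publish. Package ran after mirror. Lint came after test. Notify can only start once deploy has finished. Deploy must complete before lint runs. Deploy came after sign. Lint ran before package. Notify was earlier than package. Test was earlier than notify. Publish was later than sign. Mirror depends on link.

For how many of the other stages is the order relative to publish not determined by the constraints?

Forced before publish: sign; forced after publish: mirror and package.
That leaves deploy, link, lint, notify, and test with no forced order relative to publish — 5.

5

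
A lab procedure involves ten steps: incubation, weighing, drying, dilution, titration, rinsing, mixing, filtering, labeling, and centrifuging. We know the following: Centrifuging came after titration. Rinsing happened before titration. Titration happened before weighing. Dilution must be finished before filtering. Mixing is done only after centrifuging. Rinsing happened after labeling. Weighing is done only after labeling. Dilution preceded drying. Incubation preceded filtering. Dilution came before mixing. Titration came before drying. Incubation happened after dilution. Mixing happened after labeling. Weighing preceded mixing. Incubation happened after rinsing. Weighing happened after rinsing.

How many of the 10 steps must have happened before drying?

Directly stated before drying: dilution and titration.
Labeling reaches drying via labeling → rinsing → titration → drying.
Rinsing reaches drying via rinsing → titration → drying.
No chain forces weighing (or any of the others) ahead of drying.
That's dilution, labeling, rinsing, and titration — 4 in all.

4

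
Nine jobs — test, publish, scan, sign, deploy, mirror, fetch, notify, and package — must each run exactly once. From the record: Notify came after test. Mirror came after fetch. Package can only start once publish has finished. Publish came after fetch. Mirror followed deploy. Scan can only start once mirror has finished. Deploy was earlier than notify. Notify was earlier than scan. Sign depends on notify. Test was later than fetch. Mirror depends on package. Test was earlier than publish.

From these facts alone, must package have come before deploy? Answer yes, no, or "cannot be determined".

No chain of stated constraints runs from package to deploy, and none runs from deploy to package either.
So the relative order of package and deploy is not fixed by the given facts.

cannot be determined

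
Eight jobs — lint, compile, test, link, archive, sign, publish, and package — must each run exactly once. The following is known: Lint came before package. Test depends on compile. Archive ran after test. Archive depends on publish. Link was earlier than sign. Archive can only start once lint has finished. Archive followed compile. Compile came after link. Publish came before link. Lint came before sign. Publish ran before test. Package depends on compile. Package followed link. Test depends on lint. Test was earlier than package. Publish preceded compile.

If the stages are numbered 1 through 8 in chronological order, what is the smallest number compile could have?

3

Link and publish must both come before compile — 2 forced predecessors.
Nothing else is forced ahead of compile, so its earliest slot is position 2 + 1 = 3.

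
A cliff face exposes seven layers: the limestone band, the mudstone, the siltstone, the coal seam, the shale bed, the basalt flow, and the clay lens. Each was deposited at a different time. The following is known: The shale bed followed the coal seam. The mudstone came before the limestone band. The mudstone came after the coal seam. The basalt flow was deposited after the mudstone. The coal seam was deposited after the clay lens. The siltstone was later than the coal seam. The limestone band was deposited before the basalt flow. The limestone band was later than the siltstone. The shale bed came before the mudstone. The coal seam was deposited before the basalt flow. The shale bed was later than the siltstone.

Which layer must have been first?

the clay lens

The clay lens has a chain of constraints placing it before every other layer, so the clay lens must be first.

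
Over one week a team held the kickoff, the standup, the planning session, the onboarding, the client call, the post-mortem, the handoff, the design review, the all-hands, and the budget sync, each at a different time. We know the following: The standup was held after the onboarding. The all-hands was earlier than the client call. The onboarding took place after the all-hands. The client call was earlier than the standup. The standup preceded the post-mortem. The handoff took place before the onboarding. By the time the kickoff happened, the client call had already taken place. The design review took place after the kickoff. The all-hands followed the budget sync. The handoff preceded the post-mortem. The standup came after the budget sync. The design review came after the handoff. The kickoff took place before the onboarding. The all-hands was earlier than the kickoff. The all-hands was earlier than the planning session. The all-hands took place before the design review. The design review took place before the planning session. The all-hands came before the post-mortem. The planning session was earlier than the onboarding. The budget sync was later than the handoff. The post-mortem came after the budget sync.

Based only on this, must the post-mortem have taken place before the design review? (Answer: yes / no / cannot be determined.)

no

Tracing the constraints gives the design review → the planning session → the onboarding → the standup → the post-mortem, so the design review must come before the post-mortem.
That means the post-mortem cannot be before the design review.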